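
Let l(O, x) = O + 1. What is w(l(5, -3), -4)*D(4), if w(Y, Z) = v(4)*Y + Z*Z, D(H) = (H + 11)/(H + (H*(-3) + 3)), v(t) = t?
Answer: -120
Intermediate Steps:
l(O, x) = 1 + O
D(H) = (11 + H)/(3 - 2*H) (D(H) = (11 + H)/(H + (-3*H + 3)) = (11 + H)/(H + (3 - 3*H)) = (11 + H)/(3 - 2*H))
w(Y, Z) = Z² + 4*Y (w(Y, Z) = 4*Y + Z*Z = 4*Y + Z² = Z² + 4*Y)
w(l(5, -3), -4)*D(4) = ((-4)² + 4*(1 + 5))*((-11 - 1*4)/(-3 + 2*4)) = (16 + 4*6)*((-11 - 4)/(-3 + 8)) = (16 + 24)*(-15/5) = 40*((⅕)*(-15)) = 40*(-3) = -120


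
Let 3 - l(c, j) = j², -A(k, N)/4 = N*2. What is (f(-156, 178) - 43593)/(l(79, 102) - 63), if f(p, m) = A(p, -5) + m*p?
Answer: 71321/10464 ≈ 6.8158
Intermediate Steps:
A(k, N) = -8*N (A(k, N) = -4*N*2 = -8*N)
l(c, j) = 3 - j²
f(p, m) = 40 + m*p (f(p, m) = -8*(-5) + m*p = 40 + m*p)
(f(-156, 178) - 43593)/(l(79, 102) - 63) = ((40 + 178*(-156)) - 43593)/((3 - 1*102²) - 63) = ((40 - 27768) - 43593)/((3 - 1*10404) - 63) = (-27728 - 43593)/((3 - 10404) - 63) = -71321/(-10401 - 63) = -71321/(-10464) = -71321*(-1/10464) = 71321/10464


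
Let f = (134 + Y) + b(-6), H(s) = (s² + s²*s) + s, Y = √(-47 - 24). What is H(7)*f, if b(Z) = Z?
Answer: 51072 + 399*I*√71 ≈ 51072.0 + 3362.0*I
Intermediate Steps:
Y = I*√71 (Y = √(-71) = I*√71 ≈ 8.4261*I)
H(s) = s + s² + s³ (H(s) = (s² + s³) + s = s + s² + s³)
f = 128 + I*√71 (f = (134 + I*√71) - 6 = 128 + I*√71 ≈ 128.0 + 8.4261*I)
H(7)*f = (7*(1 + 7 + 7²))*(128 + I*√71) = (7*(1 + 7 + 49))*(128 + I*√71) = (7*57)*(128 + I*√71) = 399*(128 + I*√71) = 51072 + 399*I*√71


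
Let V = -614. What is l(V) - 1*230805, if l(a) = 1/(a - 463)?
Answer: -248576986/1077 ≈ -2.3081e+5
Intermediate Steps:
l(a) = 1/(-463 + a)
l(V) - 1*230805 = 1/(-463 - 614) - 1*230805 = 1/(-1077) - 230805 = -1/1077 - 230805 = -248576986/1077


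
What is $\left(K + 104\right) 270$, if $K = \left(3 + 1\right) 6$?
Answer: $34560$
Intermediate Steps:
$K = 24$ ($K = 4 \cdot 6 = 24$)
$\left(K + 104\right) 270 = \left(24 + 104\right) 270 = 128 \cdot 270 = 34560$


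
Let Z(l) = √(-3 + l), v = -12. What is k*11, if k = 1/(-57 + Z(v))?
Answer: -209/1088 - 11*I*√15/3264 ≈ -0.1921 - 0.013052*I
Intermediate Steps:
k = 1/(-57 + I*√15) (k = 1/(-57 + √(-3 - 12)) = 1/(-57 + √(-15)) = 1/(-57 + I*√15) ≈ -0.017463 - 0.0011866*I)
k*11 = (-19/1088 - I*√15/3264)*11 = -209/1088 - 11*I*√15/3264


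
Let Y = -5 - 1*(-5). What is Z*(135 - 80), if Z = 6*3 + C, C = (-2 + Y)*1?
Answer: 880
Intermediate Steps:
Y = 0 (Y = -5 + 5 = 0)
C = -2 (C = (-2 + 0)*1 = -2*1 = -2)
Z = 16 (Z = 6*3 - 2 = 18 - 2 = 16)
Z*(135 - 80) = 16*(135 - 80) = 16*55 = 880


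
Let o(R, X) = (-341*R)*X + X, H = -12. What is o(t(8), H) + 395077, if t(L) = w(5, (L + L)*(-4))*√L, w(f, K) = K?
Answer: 395065 - 523776*√2 ≈ -3.4567e+5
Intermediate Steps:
t(L) = -8*L^(3/2) (t(L) = ((L + L)*(-4))*√L = ((2*L)*(-4))*√L = (-8*L)*√L = -8*L^(3/2))
o(R, X) = X - 341*R*X (o(R, X) = -341*R*X + X = X - 341*R*X)
o(t(8), H) + 395077 = -12*(1 - (-2728)*8^(3/2)) + 395077 = -12*(1 - (-2728)*16*√2) + 395077 = -12*(1 - (-43648)*√2) + 395077 = -12*(1 + 43648*√2) + 395077 = (-12 - 523776*√2) + 395077 = 395065 - 523776*√2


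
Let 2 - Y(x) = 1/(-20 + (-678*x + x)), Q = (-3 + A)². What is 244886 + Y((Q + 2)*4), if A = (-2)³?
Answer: 81573172353/333104 ≈ 2.4489e+5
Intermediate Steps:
A = -8
Q = 121 (Q = (-3 - 8)² = (-11)² = 121)
Y(x) = 2 - 1/(-20 - 677*x) (Y(x) = 2 - 1/(-20 + (-678*x + x)) = 2 - 1/(-20 - 677*x))
244886 + Y((Q + 2)*4) = 244886 + (41 + 1354*((121 + 2)*4))/(20 + 677*((121 + 2)*4)) = 244886 + (41 + 1354*(123*4))/(20 + 677*(123*4)) = 244886 + (41 + 1354*492)/(20 + 677*492) = 244886 + (41 + 666168)/(20 + 333084) = 244886 + 666209/333104 = 81573172353/333104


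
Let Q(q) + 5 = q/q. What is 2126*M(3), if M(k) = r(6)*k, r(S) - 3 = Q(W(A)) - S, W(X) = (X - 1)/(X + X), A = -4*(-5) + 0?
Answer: -44646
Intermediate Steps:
A = 20 (A = 20 + 0 = 20)
W(X) = (-1 + X)/(2*X) (W(X) = (-1 + X)/((2*X)) = (-1 + X)*(1/(2*X)) = (-1 + X)/(2*X))
Q(q) = -4 (Q(q) = -5 + q/q = -5 + 1 = -4)
r(S) = -1 - S (r(S) = 3 + (-4 - S) = -1 - S)
M(k) = -7*k (M(k) = (-1 - 1*6)*k = (-1 - 6)*k = -7*k)
2126*M(3) = 2126*(-7*3) = 2126*(-21) = -44646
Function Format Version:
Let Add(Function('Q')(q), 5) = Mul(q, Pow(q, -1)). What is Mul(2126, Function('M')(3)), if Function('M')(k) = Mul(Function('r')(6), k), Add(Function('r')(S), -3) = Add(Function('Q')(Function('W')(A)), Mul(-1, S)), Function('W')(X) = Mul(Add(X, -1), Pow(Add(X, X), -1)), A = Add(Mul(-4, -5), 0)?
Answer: -44646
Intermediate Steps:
A = 20 (A = Add(20, 0) = 20)
Function('W')(X) = Mul(Rational(1, 2), Pow(X, -1), Add(-1, X)) (Function('W')(X) = Mul(Add(-1, X), Pow(Mul(2, X), -1)) = Mul(Add(-1, X), Mul(Rational(1, 2), Pow(X, -1))) = Mul(Rational(1, 2), Pow(X, -1), Add(-1, X)))
Function('Q')(q) = -4 (Function('Q')(q) = Add(-5, Mul(q, Pow(q, -1))) = Add(-5, 1) = -4)
Function('r')(S) = Add(-1, Mul(-1, S)) (Function('r')(S) = Add(3, Add(-4, Mul(-1, S))) = Add(-1, Mul(-1, S)))
Function('M')(k) = Mul(-7, k) (Function('M')(k) = Mul(Add(-1, Mul(-1, 6)), k) = Mul(Add(-1, -6), k) = Mul(-7, k))
Mul(2126, Function('M')(3)) = Mul(2126, Mul(-7, 3)) = Mul(2126, -21) = -44646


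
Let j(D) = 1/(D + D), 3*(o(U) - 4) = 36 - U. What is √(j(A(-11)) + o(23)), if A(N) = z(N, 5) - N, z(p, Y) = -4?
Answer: √14826/42 ≈ 2.8991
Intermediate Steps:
A(N) = -4 - N
o(U) = 16 - U/3 (o(U) = 4 + (36 - U)/3 = 4 + (12 - U/3) = 16 - U/3)
j(D) = 1/(2*D)
√(j(A(-11)) + o(23)) = √(1/(2*(-4 - 1*(-11))) + (16 - ⅓*23)) = √(1/(2*(-4 + 11)) + (16 - 23/3)) = √((½)/7 + 25/3) = √((½)*(⅐) + 25/3) = √(1/14 + 25/3) = √(353/42) = √14826/42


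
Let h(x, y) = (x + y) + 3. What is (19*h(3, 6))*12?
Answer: 2736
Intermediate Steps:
h(x, y) = 3 + x + y
(19*h(3, 6))*12 = (19*(3 + 3 + 6))*12 = (19*12)*12 = 228*12 = 2736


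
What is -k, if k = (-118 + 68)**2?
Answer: -2500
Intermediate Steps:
k = 2500 (k = (-50)**2 = 2500)
-k = -1*2500 = -2500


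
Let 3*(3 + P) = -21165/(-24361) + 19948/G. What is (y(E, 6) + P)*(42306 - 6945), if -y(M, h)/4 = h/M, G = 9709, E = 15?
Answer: -8918407805376/69564985 ≈ -1.2820e+5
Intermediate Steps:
y(M, h) = -4*h/M
P = -84543784/41738991 (P = -3 + (-21165/(-24361) + 19948/9709)/3 = -3 + (-21165*(-1/24361) + 19948*(1/9709))/3 = -3 + (1245/1433 + 19948/9709)/3 = -3 + (⅓)*(40673189/13912997) = -3 + 40673189/41738991 = -84543784/41738991 ≈ -2.0255)
(y(E, 6) + P)*(42306 - 6945) = (-4*6/15 - 84543784/41738991)*(42306 - 6945) = (-4*6*1/15 - 84543784/41738991)*35361 = (-8/5 - 84543784/41738991)*35361 = -756630848/208694955*35361 = -8918407805376/69564985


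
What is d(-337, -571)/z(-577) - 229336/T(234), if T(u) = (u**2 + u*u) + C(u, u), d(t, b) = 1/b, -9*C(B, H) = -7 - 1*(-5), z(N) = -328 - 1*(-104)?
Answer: -131997970043/63031730720 ≈ -2.0942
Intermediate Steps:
z(N) = -224 (z(N) = -328 + 104 = -224)
C(B, H) = 2/9 (C(B, H) = -(-7 - 1*(-5))/9 = -(-7 + 5)/9 = -1/9*(-2) = 2/9)
T(u) = 2/9 + 2*u**2 (T(u) = (u**2 + u*u) + 2/9 = (u**2 + u**2) + 2/9 = 2*u**2 + 2/9 = 2/9 + 2*u**2)
d(-337, -571)/z(-577) - 229336/T(234) = 1/(-571*(-224)) - 229336/(2/9 + 2*234**2) = -1/571*(-1/224) - 229336/(2/9 + 2*54756) = 1/127904 - 229336/(2/9 + 109512) = 1/127904 - 229336/985610/9 = 1/127904 - 229336*9/985610 = 1/127904 - 1032012/492805 = -131997970043/63031730720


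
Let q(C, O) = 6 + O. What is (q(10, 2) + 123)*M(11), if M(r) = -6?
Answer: -786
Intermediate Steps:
(q(10, 2) + 123)*M(11) = ((6 + 2) + 123)*(-6) = (8 + 123)*(-6) = 131*(-6) = -786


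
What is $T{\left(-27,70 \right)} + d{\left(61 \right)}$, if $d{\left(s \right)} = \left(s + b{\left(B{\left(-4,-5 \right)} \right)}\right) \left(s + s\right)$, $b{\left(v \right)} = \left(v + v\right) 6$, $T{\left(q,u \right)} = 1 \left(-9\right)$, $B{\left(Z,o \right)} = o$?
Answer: $113$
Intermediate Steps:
$T{\left(q,u \right)} = -9$
$b{\left(v \right)} = 12 v$ ($b{\left(v \right)} = 2 v 6 = 12 v$)
$d{\left(s \right)} = 2 s \left(-60 + s\right)$ ($d{\left(s \right)} = \left(s + 12 \left(-5\right)\right) \left(s + s\right) = \left(s - 60\right) 2 s = \left(-60 + s\right) 2 s = 2 s \left(-60 + s\right)$)
$T{\left(-27,70 \right)} + d{\left(61 \right)} = -9 + 2 \cdot 61 \left(-60 + 61\right) = -9 + 2 \cdot 61 \cdot 1 = -9 + 122 = 113$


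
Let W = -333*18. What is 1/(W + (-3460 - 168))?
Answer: -1/9622 ≈ -0.00010393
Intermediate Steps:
W = -5994
1/(W + (-3460 - 168)) = 1/(-5994 + (-3460 - 168)) = 1/(-5994 - 3628) = 1/(-9622) = -1/9622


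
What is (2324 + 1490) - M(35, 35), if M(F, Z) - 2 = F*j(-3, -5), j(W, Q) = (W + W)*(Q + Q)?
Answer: 1712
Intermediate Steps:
j(W, Q) = 4*Q*W (j(W, Q) = (2*W)*(2*Q) = 4*Q*W)
M(F, Z) = 2 + 60*F (M(F, Z) = 2 + F*(4*(-5)*(-3)) = 2 + F*60 = 2 + 60*F)
(2324 + 1490) - M(35, 35) = (2324 + 1490) - (2 + 60*35) = 3814 - (2 + 2100) = 3814 - 1*2102 = 3814 - 2102 = 1712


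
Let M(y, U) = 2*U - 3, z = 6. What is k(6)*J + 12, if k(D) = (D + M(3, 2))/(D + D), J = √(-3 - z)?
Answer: 12 + 7*I/4 ≈ 12.0 + 1.75*I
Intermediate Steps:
M(y, U) = -3 + 2*U
J = 3*I (J = √(-3 - 1*6) = √(-3 - 6) = √(-9) = 3*I ≈ 3.0*I)
k(D) = (1 + D)/(2*D) (k(D) = (D + (-3 + 2*2))/(D + D) = (D + (-3 + 4))/((2*D)) = (D + 1)*(1/(2*D)) = (1 + D)*(1/(2*D)) = (1 + D)/(2*D))
k(6)*J + 12 = ((½)*(1 + 6)/6)*(3*I) + 12 = ((½)*(⅙)*7)*(3*I) + 12 = 7*(3*I)/12 + 12 = 7*I/4 + 12 = 12 + 7*I/4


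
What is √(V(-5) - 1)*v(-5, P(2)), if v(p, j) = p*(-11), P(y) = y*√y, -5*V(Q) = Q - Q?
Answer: 55*I ≈ 55.0*I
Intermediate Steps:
V(Q) = 0 (V(Q) = -(Q - Q)/5 = -⅕*0 = 0)
P(y) = y^(3/2)
v(p, j) = -11*p
√(V(-5) - 1)*v(-5, P(2)) = √(0 - 1)*(-11*(-5)) = √(-1)*55 = I*55 = 55*I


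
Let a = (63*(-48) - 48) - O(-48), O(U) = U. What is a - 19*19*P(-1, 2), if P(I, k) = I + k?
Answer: -3385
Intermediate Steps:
a = -3024 (a = (63*(-48) - 48) - 1*(-48) = (-3024 - 48) + 48 = -3072 + 48 = -3024)
a - 19*19*P(-1, 2) = -3024 - 19*19*(-1 + 2) = -3024 - 361 = -3385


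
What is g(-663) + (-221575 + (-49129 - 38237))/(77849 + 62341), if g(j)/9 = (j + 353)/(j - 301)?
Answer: 11663872/16892895 ≈ 0.69046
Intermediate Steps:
g(j) = 9*(353 + j)/(-301 + j) (g(j) = 9*((j + 353)/(j - 301)) = 9*((353 + j)/(-301 + j)) = 9*(353 + j)/(-301 + j))
g(-663) + (-221575 + (-49129 - 38237))/(77849 + 62341) = 9*(353 - 663)/(-301 - 663) + (-221575 + (-49129 - 38237))/(77849 + 62341) = 9*(-310)/(-964) + (-221575 - 87366)/140190 = 9*(-1/964)*(-310) - 308941*1/140190 = 1395/482 - 308941/140190 = 11663872/16892895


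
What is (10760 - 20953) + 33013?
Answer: 22820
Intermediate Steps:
(10760 - 20953) + 33013 = -10193 + 33013 = 22820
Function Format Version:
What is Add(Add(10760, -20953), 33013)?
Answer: 22820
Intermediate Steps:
Add(Add(10760, -20953), 33013) = Add(-10193, 33013) = 22820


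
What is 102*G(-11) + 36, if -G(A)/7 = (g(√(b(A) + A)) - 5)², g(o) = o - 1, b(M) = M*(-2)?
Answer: -33522 + 8568*√11 ≈ -5105.2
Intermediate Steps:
b(M) = -2*M
g(o) = -1 + o
G(A) = -7*(-6 + √(-A))² (G(A) = -7*((-1 + √(-2*A + A)) - 5)² = -7*((-1 + √(-A)) - 5)² = -7*(-6 + √(-A))²)
102*G(-11) + 36 = 102*(-7*(-6 + √(-1*(-11)))²) + 36 = 102*(-7*(-6 + √11)²) + 36 = -714*(-6 + √11)² + 36 = 36 - 714*(-6 + √11)²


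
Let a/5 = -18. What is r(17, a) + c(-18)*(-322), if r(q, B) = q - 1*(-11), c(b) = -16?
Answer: 5180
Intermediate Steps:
a = -90 (a = 5*(-18) = -90)
r(q, B) = 11 + q (r(q, B) = q + 11 = 11 + q)
r(17, a) + c(-18)*(-322) = (11 + 17) - 16*(-322) = 28 + 5152 = 5180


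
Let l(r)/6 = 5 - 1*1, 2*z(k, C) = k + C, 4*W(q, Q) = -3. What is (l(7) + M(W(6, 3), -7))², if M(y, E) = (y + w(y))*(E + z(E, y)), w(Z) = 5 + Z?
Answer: 50625/256 ≈ 197.75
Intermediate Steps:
W(q, Q) = -¾ (W(q, Q) = (¼)*(-3) = -¾)
z(k, C) = C/2 + k/2 (z(k, C) = (k + C)/2 = (C + k)/2 = C/2 + k/2)
M(y, E) = (5 + 2*y)*(y/2 + 3*E/2) (M(y, E) = (y + (5 + y))*(E + (y/2 + E/2)) = (5 + 2*y)*(E + (E/2 + y/2)) = (5 + 2*y)*(y/2 + 3*E/2))
l(r) = 24 (l(r) = 6*(5 - 1*1) = 6*(5 - 1) = 6*4 = 24)
(l(7) + M(W(6, 3), -7))² = (24 + ((-¾)² + (5/2)*(-¾) + (15/2)*(-7) + 3*(-7)*(-¾)))² = (24 + (9/16 - 15/8 - 105/2 + 63/4))² = (24 - 609/16)² = (-225/16)² = 50625/256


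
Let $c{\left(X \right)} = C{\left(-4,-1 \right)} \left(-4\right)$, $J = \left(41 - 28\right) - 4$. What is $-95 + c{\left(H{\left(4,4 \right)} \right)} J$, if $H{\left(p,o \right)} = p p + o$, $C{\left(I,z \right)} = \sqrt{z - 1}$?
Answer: $-95 - 36 i \sqrt{2} \approx -95.0 - 50.912 i$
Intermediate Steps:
$C{\left(I,z \right)} = \sqrt{-1 + z}$
$H{\left(p,o \right)} = o + p^{2}$ ($H{\left(p,o \right)} = p^{2} + o = o + p^{2}$)
$J = 9$ ($J = 13 - 4 = 9$)
$c{\left(X \right)} = - 4 i \sqrt{2}$ ($c{\left(X \right)} = \sqrt{-1 - 1} \left(-4\right) = \sqrt{-2} \left(-4\right) = i \sqrt{2} \left(-4\right) = - 4 i \sqrt{2}$)
$-95 + c{\left(H{\left(4,4 \right)} \right)} J = -95 + - 4 i \sqrt{2} \cdot 9 = -95 - 36 i \sqrt{2}$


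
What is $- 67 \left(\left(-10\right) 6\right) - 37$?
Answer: $3983$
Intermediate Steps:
$- 67 \left(\left(-10\right) 6\right) - 37 = \left(-67\right) \left(-60\right) - 37 = 4020 - 37 = 3983$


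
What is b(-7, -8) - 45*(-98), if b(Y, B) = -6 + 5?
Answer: 4409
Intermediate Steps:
b(Y, B) = -1
b(-7, -8) - 45*(-98) = -1 - 45*(-98) = -1 + 4410 = 4409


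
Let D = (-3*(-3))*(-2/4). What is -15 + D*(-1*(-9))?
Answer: -111/2 ≈ -55.500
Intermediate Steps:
D = -9/2 (D = 9*(-2*1/4) = 9*(-1/2) = -9/2 ≈ -4.5000)
-15 + D*(-1*(-9)) = -15 - (-9)*(-9)/2 = -15 - 9/2*9 = -15 - 81/2 = -111/2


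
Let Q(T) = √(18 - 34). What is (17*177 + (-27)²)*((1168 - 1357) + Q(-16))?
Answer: -706482 + 14952*I ≈ -7.0648e+5 + 14952.0*I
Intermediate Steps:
Q(T) = 4*I (Q(T) = √(-16) = 4*I)
(17*177 + (-27)²)*((1168 - 1357) + Q(-16)) = (17*177 + (-27)²)*((1168 - 1357) + 4*I) = (3009 + 729)*(-189 + 4*I) = 3738*(-189 + 4*I) = -706482 + 14952*I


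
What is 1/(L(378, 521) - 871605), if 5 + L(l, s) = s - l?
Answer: -1/871467 ≈ -1.1475e-6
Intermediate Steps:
L(l, s) = -5 + s - l (L(l, s) = -5 + (s - l) = -5 + s - l)
1/(L(378, 521) - 871605) = 1/((-5 + 521 - 1*378) - 871605) = 1/((-5 + 521 - 378) - 871605) = 1/(138 - 871605) = 1/(-871467) = -1/871467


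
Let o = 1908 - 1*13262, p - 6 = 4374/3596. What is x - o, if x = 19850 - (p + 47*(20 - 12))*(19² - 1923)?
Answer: 566179359/899 ≈ 6.2979e+5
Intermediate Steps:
p = 12975/1798 (p = 6 + 4374/3596 = 6 + 4374*(1/3596) = 6 + 2187/1798 = 12975/1798 ≈ 7.2164)
x = 555972113/899 (x = 19850 - (12975/1798 + 47*(20 - 12))*(19² - 1923) = 19850 - (12975/1798 + 47*8)*(361 - 1923) = 19850 - (12975/1798 + 376)*(-1562) = 19850 - 689023*(-1562)/1798 = 19850 - 1*(-538126963/899) = 19850 + 538126963/899 = 555972113/899 ≈ 6.1843e+5)
o = -11354 (o = 1908 - 13262 = -11354)
x - o = 555972113/899 - 1*(-11354) = 555972113/899 + 11354 = 566179359/899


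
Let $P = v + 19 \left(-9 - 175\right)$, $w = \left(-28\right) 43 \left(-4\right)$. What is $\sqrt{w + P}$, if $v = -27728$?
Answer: $2 i \sqrt{6602} \approx 162.51 i$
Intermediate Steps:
$w = 4816$ ($w = \left(-1204\right) \left(-4\right) = 4816$)
$P = -31224$ ($P = -27728 + 19 \left(-9 - 175\right) = -27728 + 19 \left(-184\right) = -27728 - 3496 = -31224$)
$\sqrt{w + P} = \sqrt{4816 - 31224} = \sqrt{-26408} = 2 i \sqrt{6602}$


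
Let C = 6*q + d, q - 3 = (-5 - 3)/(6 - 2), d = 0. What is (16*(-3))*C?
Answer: -288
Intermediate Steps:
q = 1 (q = 3 + (-5 - 3)/(6 - 2) = 3 - 8/4 = 3 - 8*¼ = 3 - 2 = 1)
C = 6 (C = 6*1 + 0 = 6 + 0 = 6)
(16*(-3))*C = (16*(-3))*6 = -48*6 = -288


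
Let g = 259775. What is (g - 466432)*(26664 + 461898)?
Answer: -100964757234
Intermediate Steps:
(g - 466432)*(26664 + 461898) = (259775 - 466432)*(26664 + 461898) = -206657*488562 = -100964757234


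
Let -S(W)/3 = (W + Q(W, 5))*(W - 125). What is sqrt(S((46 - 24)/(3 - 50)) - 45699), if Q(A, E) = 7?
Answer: 189*I*sqrt(2674)/47 ≈ 207.94*I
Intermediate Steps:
S(W) = -3*(-125 + W)*(7 + W) (S(W) = -3*(W + 7)*(W - 125) = -3*(7 + W)*(-125 + W) = -3*(-125 + W)*(7 + W))
sqrt(S((46 - 24)/(3 - 50)) - 45699) = sqrt((2625 - 3*(46 - 24)**2/(3 - 50)**2 + 354*((46 - 24)/(3 - 50))) - 45699) = sqrt((2625 - 3*(22/(-47))**2 + 354*(22/(-47))) - 45699) = sqrt((2625 - 3*(22*(-1/47))**2 + 354*(22*(-1/47))) - 45699) = sqrt((2625 - 3*(-22/47)**2 + 354*(-22/47)) - 45699) = sqrt((2625 - 3*484/2209 - 7788/47) - 45699) = sqrt((2625 - 1452/2209 - 7788/47) - 45699) = sqrt(5431137/2209 - 45699) = sqrt(-95517954/2209) = 189*I*sqrt(2674)/47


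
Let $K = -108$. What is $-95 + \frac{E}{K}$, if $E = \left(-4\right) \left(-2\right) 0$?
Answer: $-95$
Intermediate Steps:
$E = 0$ ($E = 8 \cdot 0 = 0$)
$-95 + \frac{E}{K} = -95 + \frac{0}{-108} = -95 + 0 \left(- \frac{1}{108}\right) = -95 + 0 = -95$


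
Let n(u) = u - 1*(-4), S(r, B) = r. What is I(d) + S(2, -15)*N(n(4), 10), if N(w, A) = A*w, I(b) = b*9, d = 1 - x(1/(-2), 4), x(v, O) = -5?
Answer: 214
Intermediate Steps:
n(u) = 4 + u (n(u) = u + 4 = 4 + u)
d = 6 (d = 1 - 1*(-5) = 1 + 5 = 6)
I(b) = 9*b
I(d) + S(2, -15)*N(n(4), 10) = 9*6 + 2*(10*(4 + 4)) = 54 + 2*(10*8) = 54 + 2*80 = 54 + 160 = 214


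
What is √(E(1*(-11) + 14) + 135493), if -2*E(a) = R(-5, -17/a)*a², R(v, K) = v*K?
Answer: √541462/2 ≈ 367.92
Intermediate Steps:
R(v, K) = K*v
E(a) = -85*a/2 (E(a) = --17/a*(-5)*a²/2 = -85/a*a²/2 = -85*a/2)
√(E(1*(-11) + 14) + 135493) = √(-85*(1*(-11) + 14)/2 + 135493) = √(-85*(-11 + 14)/2 + 135493) = √(-85/2*3 + 135493) = √(-255/2 + 135493) = √(270731/2) = √541462/2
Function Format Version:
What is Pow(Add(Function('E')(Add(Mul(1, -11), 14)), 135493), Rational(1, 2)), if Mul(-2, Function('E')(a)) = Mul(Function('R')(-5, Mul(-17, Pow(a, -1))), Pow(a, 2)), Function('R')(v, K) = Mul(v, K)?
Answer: Mul(Rational(1, 2), Pow(541462, Rational(1, 2))) ≈ 367.92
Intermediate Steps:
Function('R')(v, K) = Mul(K, v)
Function('E')(a) = Mul(Rational(-85, 2), a) (Function('E')(a) = Mul(Rational(-1, 2), Mul(Mul(Mul(-17, Pow(a, -1)), -5), Pow(a, 2))) = Mul(Rational(-1, 2), Mul(Mul(85, Pow(a, -1)), Pow(a, 2))) = Mul(Rational(-1, 2), Mul(85, a)) = Mul(Rational(-85, 2), a))
Pow(Add(Function('E')(Add(Mul(1, -11), 14)), 135493), Rational(1, 2)) = Pow(Add(Mul(Rational(-85, 2), Add(Mul(1, -11), 14)), 135493), Rational(1, 2)) = Pow(Add(Mul(Rational(-85, 2), Add(-11, 14)), 135493), Rational(1, 2)) = Pow(Add(Mul(Rational(-85, 2), 3), 135493), Rational(1, 2)) = Pow(Add(Rational(-255, 2), 135493), Rational(1, 2)) = Pow(Rational(270731, 2), Rational(1, 2)) = Mul(Rational(1, 2), Pow(541462, Rational(1, 2)))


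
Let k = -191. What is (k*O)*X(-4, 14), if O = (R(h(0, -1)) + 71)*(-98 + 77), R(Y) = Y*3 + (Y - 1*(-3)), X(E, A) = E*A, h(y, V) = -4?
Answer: -13027728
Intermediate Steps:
X(E, A) = A*E
R(Y) = 3 + 4*Y (R(Y) = 3*Y + (Y + 3) = 3*Y + (3 + Y) = 3 + 4*Y)
O = -1218 (O = ((3 + 4*(-4)) + 71)*(-98 + 77) = ((3 - 16) + 71)*(-21) = (-13 + 71)*(-21) = 58*(-21) = -1218)
(k*O)*X(-4, 14) = (-191*(-1218))*(14*(-4)) = 232638*(-56) = -13027728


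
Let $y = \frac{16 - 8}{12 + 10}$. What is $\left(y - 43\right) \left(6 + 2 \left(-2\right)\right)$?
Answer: $- \frac{938}{11} \approx -85.273$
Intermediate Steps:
$y = \frac{4}{11}$ ($y = \frac{8}{22} = 8 \cdot \frac{1}{22} = \frac{4}{11} \approx 0.36364$)
$\left(y - 43\right) \left(6 + 2 \left(-2\right)\right) = \left(\frac{4}{11} - 43\right) \left(6 + 2 \left(-2\right)\right) = - \frac{469 \left(6 - 4\right)}{11} = \left(- \frac{469}{11}\right) 2 = - \frac{938}{11}$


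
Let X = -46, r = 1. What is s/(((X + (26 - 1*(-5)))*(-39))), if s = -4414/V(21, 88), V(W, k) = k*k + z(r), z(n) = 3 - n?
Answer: -2207/2265705 ≈ -0.00097409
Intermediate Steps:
V(W, k) = 2 + k² (V(W, k) = k*k + (3 - 1*1) = k² + (3 - 1) = k² + 2 = 2 + k²)
s = -2207/3873 (s = -4414/(2 + 88²) = -4414/(2 + 7744) = -4414/7746 = -4414*1/7746 = -2207/3873 ≈ -0.56984)
s/(((X + (26 - 1*(-5)))*(-39))) = -2207*(-1/(39*(-46 + (26 - 1*(-5)))))/3873 = -2207*(-1/(39*(-46 + (26 + 5))))/3873 = -2207*(-1/(39*(-46 + 31)))/3873 = -2207/(3873*((-15*(-39)))) = -2207/3873/585 = -2207/3873*1/585 = -2207/2265705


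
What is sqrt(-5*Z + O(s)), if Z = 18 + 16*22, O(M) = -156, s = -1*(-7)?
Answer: I*sqrt(2006) ≈ 44.788*I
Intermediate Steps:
s = 7
Z = 370 (Z = 18 + 352 = 370)
sqrt(-5*Z + O(s)) = sqrt(-5*370 - 156) = sqrt(-1850 - 156) = sqrt(-2006) = I*sqrt(2006)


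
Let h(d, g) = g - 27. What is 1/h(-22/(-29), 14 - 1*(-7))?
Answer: -⅙ ≈ -0.16667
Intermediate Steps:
h(d, g) = -27 + g
1/h(-22/(-29), 14 - 1*(-7)) = 1/(-27 + (14 - 1*(-7))) = 1/(-27 + (14 + 7)) = 1/(-27 + 21) = 1/(-6) = -⅙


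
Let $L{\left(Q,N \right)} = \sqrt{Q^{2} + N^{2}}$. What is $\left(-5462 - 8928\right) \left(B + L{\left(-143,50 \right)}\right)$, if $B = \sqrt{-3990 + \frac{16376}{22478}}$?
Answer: $- 14390 \sqrt{22949} - \frac{14390 i \sqrt{503905307858}}{11239} \approx -2.1799 \cdot 10^{6} - 9.0888 \cdot 10^{5} i$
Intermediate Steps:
$B = \frac{i \sqrt{503905307858}}{11239}$ ($B = \sqrt{-3990 + 16376 \cdot \frac{1}{22478}} = \sqrt{-3990 + \frac{8188}{11239}} = \sqrt{- \frac{44835422}{11239}} = \frac{i \sqrt{503905307858}}{11239} \approx 63.161 i$)
$L{\left(Q,N \right)} = \sqrt{N^{2} + Q^{2}}$
$\left(-5462 - 8928\right) \left(B + L{\left(-143,50 \right)}\right) = \left(-5462 - 8928\right) \left(\frac{i \sqrt{503905307858}}{11239} + \sqrt{50^{2} + \left(-143\right)^{2}}\right) = - 14390 \left(\frac{i \sqrt{503905307858}}{11239} + \sqrt{2500 + 20449}\right) = - 14390 \left(\frac{i \sqrt{503905307858}}{11239} + \sqrt{22949}\right) = - 14390 \left(\sqrt{22949} + \frac{i \sqrt{503905307858}}{11239}\right) = - 14390 \sqrt{22949} - \frac{14390 i \sqrt{503905307858}}{11239}$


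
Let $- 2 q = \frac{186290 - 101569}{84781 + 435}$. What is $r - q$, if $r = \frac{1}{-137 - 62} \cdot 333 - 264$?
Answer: $- \frac{8993709929}{33915968} \approx -265.18$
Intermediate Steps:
$r = - \frac{52869}{199}$ ($r = \frac{1}{-199} \cdot 333 - 264 = \left(- \frac{1}{199}\right) 333 - 264 = - \frac{333}{199} - 264 = - \frac{52869}{199} \approx -265.67$)
$q = - \frac{84721}{170432}$ ($q = - \frac{\left(186290 - 101569\right) \frac{1}{84781 + 435}}{2} = - \frac{84721 \cdot \frac{1}{85216}}{2} = \left(- \frac{1}{2}\right) \frac{84721}{85216} = - \frac{84721}{170432} \approx -0.4971$)
$r - q = - \frac{52869}{199} - - \frac{84721}{170432} = - \frac{52869}{199} + \frac{84721}{170432} = - \frac{8993709929}{33915968}$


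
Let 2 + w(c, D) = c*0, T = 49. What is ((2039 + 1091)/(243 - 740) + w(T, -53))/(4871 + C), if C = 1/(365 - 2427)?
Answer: -8503688/4991868497 ≈ -0.0017035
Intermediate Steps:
C = -1/2062 (C = 1/(-2062) = -1/2062 ≈ -0.00048497)
w(c, D) = -2 (w(c, D) = -2 + c*0 = -2 + 0 = -2)
((2039 + 1091)/(243 - 740) + w(T, -53))/(4871 + C) = ((2039 + 1091)/(243 - 740) - 2)/(4871 - 1/2062) = (3130/(-497) - 2)/(10044001/2062) = (3130*(-1/497) - 2)*(2062/10044001) = (-3130/497 - 2)*(2062/10044001) = -4124/497*2062/10044001 = -8503688/4991868497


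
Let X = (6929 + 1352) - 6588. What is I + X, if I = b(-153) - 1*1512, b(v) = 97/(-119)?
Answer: 21442/119 ≈ 180.18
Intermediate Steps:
b(v) = -97/119 (b(v) = 97*(-1/119) = -97/119)
I = -180025/119 (I = -97/119 - 1*1512 = -97/119 - 1512 = -180025/119 ≈ -1512.8)
X = 1693 (X = 8281 - 6588 = 1693)
I + X = -180025/119 + 1693 = 21442/119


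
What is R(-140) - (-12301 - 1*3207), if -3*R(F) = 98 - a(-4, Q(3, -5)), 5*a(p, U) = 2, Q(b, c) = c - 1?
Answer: 232132/15 ≈ 15475.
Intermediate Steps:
Q(b, c) = -1 + c
a(p, U) = 2/5 (a(p, U) = (1/5)*2 = 2/5)
R(F) = -488/15 (R(F) = -(98 - 1*2/5)/3 = -(98 - 2/5)/3 = -1/3*488/5 = -488/15)
R(-140) - (-12301 - 1*3207) = -488/15 - (-12301 - 1*3207) = -488/15 - (-12301 - 3207) = -488/15 - 1*(-15508) = -488/15 + 15508 = 232132/15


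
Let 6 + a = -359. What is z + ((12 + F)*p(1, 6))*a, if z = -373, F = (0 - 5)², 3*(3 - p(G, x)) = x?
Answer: -13878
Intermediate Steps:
p(G, x) = 3 - x/3
F = 25 (F = (-5)² = 25)
a = -365 (a = -6 - 359 = -365)
z + ((12 + F)*p(1, 6))*a = -373 + ((12 + 25)*(3 - ⅓*6))*(-365) = -373 + (37*(3 - 2))*(-365) = -373 + (37*1)*(-365) = -373 + 37*(-365) = -373 - 13505 = -13878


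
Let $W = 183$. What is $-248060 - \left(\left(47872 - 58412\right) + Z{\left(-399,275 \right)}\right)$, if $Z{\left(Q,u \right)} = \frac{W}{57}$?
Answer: $- \frac{4512941}{19} \approx -2.3752 \cdot 10^{5}$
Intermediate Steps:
$Z{\left(Q,u \right)} = \frac{61}{19}$ ($Z{\left(Q,u \right)} = \frac{183}{57} = 183 \cdot \frac{1}{57} = \frac{61}{19}$)
$-248060 - \left(\left(47872 - 58412\right) + Z{\left(-399,275 \right)}\right) = -248060 - \left(\left(47872 - 58412\right) + \frac{61}{19}\right) = -248060 - \left(-10540 + \frac{61}{19}\right) = -248060 - - \frac{200199}{19} = -248060 + \frac{200199}{19} = - \frac{4512941}{19}$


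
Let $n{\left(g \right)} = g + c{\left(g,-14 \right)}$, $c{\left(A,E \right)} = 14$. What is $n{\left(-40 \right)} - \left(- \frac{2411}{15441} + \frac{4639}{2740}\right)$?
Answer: $- \frac{1165041499}{42308340} \approx -27.537$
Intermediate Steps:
$n{\left(g \right)} = 14 + g$ ($n{\left(g \right)} = g + 14 = 14 + g$)
$n{\left(-40 \right)} - \left(- \frac{2411}{15441} + \frac{4639}{2740}\right) = \left(14 - 40\right) - \left(- \frac{2411}{15441} + \frac{4639}{2740}\right) = -26 - \frac{65024659}{42308340} = - \frac{1165041499}{42308340}$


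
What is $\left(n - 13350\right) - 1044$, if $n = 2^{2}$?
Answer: $-14390$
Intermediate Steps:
$n = 4$
$\left(n - 13350\right) - 1044 = \left(4 - 13350\right) - 1044 = -13346 - 1044 = -14390$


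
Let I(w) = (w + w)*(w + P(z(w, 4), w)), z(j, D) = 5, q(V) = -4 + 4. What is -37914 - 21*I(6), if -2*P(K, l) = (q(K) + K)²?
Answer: -36276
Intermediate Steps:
q(V) = 0
P(K, l) = -K²/2 (P(K, l) = -(0 + K)²/2 = -K²/2)
I(w) = 2*w*(-25/2 + w) (I(w) = (w + w)*(w - ½*5²) = (2*w)*(w - ½*25) = (2*w)*(w - 25/2) = (2*w)*(-25/2 + w) = 2*w*(-25/2 + w))
-37914 - 21*I(6) = -37914 - 21*6*(-25 + 2*6) = -37914 - 21*6*(-25 + 12) = -37914 - 21*6*(-13) = -37914 - 21*(-78) = -37914 - 1*(-1638) = -37914 + 1638 = -36276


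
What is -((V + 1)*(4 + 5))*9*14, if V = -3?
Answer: 2268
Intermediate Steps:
-((V + 1)*(4 + 5))*9*14 = -((-3 + 1)*(4 + 5))*9*14 = --2*9*9*14 = -(-18*9)*14 = -(-162)*14 = -1*(-2268) = 2268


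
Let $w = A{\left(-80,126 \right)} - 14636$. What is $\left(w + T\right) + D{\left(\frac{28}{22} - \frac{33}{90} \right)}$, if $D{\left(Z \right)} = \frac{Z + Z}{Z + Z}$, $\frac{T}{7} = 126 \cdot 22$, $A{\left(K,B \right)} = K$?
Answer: $4689$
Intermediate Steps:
$T = 19404$ ($T = 7 \cdot 126 \cdot 22 = 7 \cdot 2772 = 19404$)
$D{\left(Z \right)} = 1$ ($D{\left(Z \right)} = \frac{2 Z}{2 Z} = 2 Z \frac{1}{2 Z} = 1$)
$w = -14716$ ($w = -80 - 14636 = -14716$)
$\left(w + T\right) + D{\left(\frac{28}{22} - \frac{33}{90} \right)} = \left(-14716 + 19404\right) + 1 = 4688 + 1 = 4689$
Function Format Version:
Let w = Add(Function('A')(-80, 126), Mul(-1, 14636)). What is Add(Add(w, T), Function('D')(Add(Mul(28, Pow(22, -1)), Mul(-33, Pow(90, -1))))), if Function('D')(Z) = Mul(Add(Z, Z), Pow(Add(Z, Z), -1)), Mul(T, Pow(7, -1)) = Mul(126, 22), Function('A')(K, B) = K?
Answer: 4689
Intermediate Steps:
T = 19404 (T = Mul(7, Mul(126, 22)) = Mul(7, 2772) = 19404)
Function('D')(Z) = 1 (Function('D')(Z) = Mul(Mul(2, Z), Pow(Mul(2, Z), -1)) = Mul(Mul(2, Z), Mul(Rational(1, 2), Pow(Z, -1))) = 1)
w = -14716 (w = Add(-80, Mul(-1, 14636)) = Add(-80, -14636) = -14716)
Add(Add(w, T), Function('D')(Add(Mul(28, Pow(22, -1)), Mul(-33, Pow(90, -1))))) = Add(Add(-14716, 19404), 1) = Add(4688, 1) = 4689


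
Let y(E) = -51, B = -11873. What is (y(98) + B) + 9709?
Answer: -2215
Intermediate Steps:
(y(98) + B) + 9709 = (-51 - 11873) + 9709 = -11924 + 9709 = -2215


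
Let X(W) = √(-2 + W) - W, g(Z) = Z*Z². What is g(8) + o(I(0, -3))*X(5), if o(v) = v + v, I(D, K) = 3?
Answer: 482 + 6*√3 ≈ 492.39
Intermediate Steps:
g(Z) = Z³
o(v) = 2*v
g(8) + o(I(0, -3))*X(5) = 8³ + (2*3)*(√(-2 + 5) - 1*5) = 512 + 6*(√3 - 5) = 512 + 6*(-5 + √3) = 512 + (-30 + 6*√3) = 482 + 6*√3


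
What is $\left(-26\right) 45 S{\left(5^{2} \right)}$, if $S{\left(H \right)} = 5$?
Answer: $-5850$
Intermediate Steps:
$\left(-26\right) 45 S{\left(5^{2} \right)} = \left(-26\right) 45 \cdot 5 = \left(-1170\right) 5 = -5850$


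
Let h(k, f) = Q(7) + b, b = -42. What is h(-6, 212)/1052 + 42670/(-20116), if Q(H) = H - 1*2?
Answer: -11408283/5290508 ≈ -2.1564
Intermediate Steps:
Q(H) = -2 + H (Q(H) = H - 2 = -2 + H)
h(k, f) = -37 (h(k, f) = (-2 + 7) - 42 = 5 - 42 = -37)
h(-6, 212)/1052 + 42670/(-20116) = -37/1052 + 42670/(-20116) = -37*1/1052 + 42670*(-1/20116) = -37/1052 - 21335/10058 = -11408283/5290508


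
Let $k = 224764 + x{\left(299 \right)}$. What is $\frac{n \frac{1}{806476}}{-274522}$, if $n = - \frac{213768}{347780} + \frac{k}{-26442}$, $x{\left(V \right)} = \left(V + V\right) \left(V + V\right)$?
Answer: $\frac{13011774781}{127246991562138153420} \approx 1.0226 \cdot 10^{-10}$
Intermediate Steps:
$x{\left(V \right)} = 4 V^{2}$ ($x{\left(V \right)} = 2 V 2 V = 4 V^{2}$)
$k = 582368$ ($k = 224764 + 4 \cdot 299^{2} = 224764 + 4 \cdot 89401 = 224764 + 357604 = 582368$)
$n = - \frac{26023549562}{1149499845}$ ($n = - \frac{213768}{347780} + \frac{582368}{-26442} = \left(-213768\right) \frac{1}{347780} + 582368 \left(- \frac{1}{26442}\right) = - \frac{53442}{86945} - \frac{291184}{13221} = - \frac{26023549562}{1149499845} \approx -22.639$)
$\frac{n \frac{1}{806476}}{-274522} = \frac{\left(- \frac{26023549562}{1149499845}\right) \frac{1}{806476}}{-274522} = \left(- \frac{26023549562}{1149499845}\right) \frac{1}{806476} \left(- \frac{1}{274522}\right) = \left(- \frac{13011774781}{463522018498110}\right) \left(- \frac{1}{274522}\right) = \frac{13011774781}{127246991562138153420}$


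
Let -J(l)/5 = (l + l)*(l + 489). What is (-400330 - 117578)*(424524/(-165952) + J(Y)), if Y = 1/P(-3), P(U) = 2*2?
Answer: 6584053183257/10372 ≈ 6.3479e+8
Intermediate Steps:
P(U) = 4
Y = 1/4 ≈ 0.25000
J(l) = -10*l*(489 + l) (J(l) = -5*(l + l)*(l + 489) = -5*2*l*(489 + l) = -10*l*(489 + l))
(-400330 - 117578)*(424524/(-165952) + J(Y)) = (-400330 - 117578)*(424524/(-165952) - 10*1/4*(489 + 1/4)) = -517908*(424524*(-1/165952) - 10*1/4*1957/4) = -517908*(-106131/41488 - 9785/8) = -517908*(-50851141/41488) = 6584053183257/10372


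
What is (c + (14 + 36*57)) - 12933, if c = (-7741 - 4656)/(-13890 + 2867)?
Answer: -119774544/11023 ≈ -10866.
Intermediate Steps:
c = 12397/11023 (c = -12397/(-11023) = -12397*(-1/11023) = 12397/11023 ≈ 1.1246)
(c + (14 + 36*57)) - 12933 = (12397/11023 + (14 + 36*57)) - 12933 = (12397/11023 + (14 + 2052)) - 12933 = (12397/11023 + 2066) - 12933 = 22785915/11023 - 12933 = -119774544/11023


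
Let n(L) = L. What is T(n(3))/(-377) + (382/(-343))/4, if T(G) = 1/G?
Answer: -216707/775866 ≈ -0.27931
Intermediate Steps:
T(n(3))/(-377) + (382/(-343))/4 = 1/(3*(-377)) + (382/(-343))/4 = (⅓)*(-1/377) + (382*(-1/343))*(¼) = -1/1131 - 382/343*¼ = -1/1131 - 191/686 = -216707/775866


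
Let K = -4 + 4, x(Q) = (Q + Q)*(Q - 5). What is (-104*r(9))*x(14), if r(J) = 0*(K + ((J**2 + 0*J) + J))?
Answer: 0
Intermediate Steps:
x(Q) = 2*Q*(-5 + Q) (x(Q) = (2*Q)*(-5 + Q) = 2*Q*(-5 + Q))
K = 0
r(J) = 0 (r(J) = 0*(0 + ((J**2 + 0*J) + J)) = 0*(0 + ((J**2 + 0) + J)) = 0*(0 + (J**2 + J)) = 0*(0 + (J + J**2)) = 0*(J + J**2) = 0)
(-104*r(9))*x(14) = (-104*0)*(2*14*(-5 + 14)) = 0*(2*14*9) = 0*252 = 0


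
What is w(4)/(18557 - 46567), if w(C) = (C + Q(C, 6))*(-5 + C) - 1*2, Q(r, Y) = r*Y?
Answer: 3/2801 ≈ 0.0010710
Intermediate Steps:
Q(r, Y) = Y*r
w(C) = -2 + 7*C*(-5 + C) (w(C) = (C + 6*C)*(-5 + C) - 1*2 = (7*C)*(-5 + C) - 2 = 7*C*(-5 + C) - 2 = -2 + 7*C*(-5 + C))
w(4)/(18557 - 46567) = (-2 - 35*4 + 7*4²)/(18557 - 46567) = (-2 - 140 + 7*16)/(-28010) = (-2 - 140 + 112)*(-1/28010) = -30*(-1/28010) = 3/2801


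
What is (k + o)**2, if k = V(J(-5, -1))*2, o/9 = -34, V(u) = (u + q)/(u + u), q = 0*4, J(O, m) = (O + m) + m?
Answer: 93025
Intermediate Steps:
J(O, m) = O + 2*m
q = 0
V(u) = 1/2 (V(u) = (u + 0)/(u + u) = u/((2*u)) = u*(1/(2*u)) = 1/2)
o = -306 (o = 9*(-34) = -306)
k = 1 (k = (1/2)*2 = 1)
(k + o)**2 = (1 - 306)**2 = (-305)**2 = 93025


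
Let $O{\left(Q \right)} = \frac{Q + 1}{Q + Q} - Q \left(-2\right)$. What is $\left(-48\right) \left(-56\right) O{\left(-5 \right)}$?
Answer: $- \frac{129024}{5} \approx -25805.0$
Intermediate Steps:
$O{\left(Q \right)} = 2 Q + \frac{1 + Q}{2 Q}$ ($O{\left(Q \right)} = \frac{1 + Q}{2 Q} - - 2 Q = \left(1 + Q\right) \frac{1}{2 Q} + 2 Q = \frac{1 + Q}{2 Q} + 2 Q = 2 Q + \frac{1 + Q}{2 Q}$)
$\left(-48\right) \left(-56\right) O{\left(-5 \right)} = \left(-48\right) \left(-56\right) \frac{1 - 5 \left(1 + 4 \left(-5\right)\right)}{2 \left(-5\right)} = 2688 \cdot \frac{1}{2} \left(- \frac{1}{5}\right) \left(1 - 5 \left(1 - 20\right)\right) = 2688 \cdot \frac{1}{2} \left(- \frac{1}{5}\right) \left(1 - -95\right) = 2688 \cdot \frac{1}{2} \left(- \frac{1}{5}\right) \left(1 + 95\right) = 2688 \cdot \frac{1}{2} \left(- \frac{1}{5}\right) 96 = 2688 \left(- \frac{48}{5}\right) = - \frac{129024}{5}$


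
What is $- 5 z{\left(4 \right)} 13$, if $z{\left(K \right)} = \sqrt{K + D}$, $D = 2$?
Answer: $- 65 \sqrt{6} \approx -159.22$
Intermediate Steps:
$z{\left(K \right)} = \sqrt{2 + K}$ ($z{\left(K \right)} = \sqrt{K + 2} = \sqrt{2 + K}$)
$- 5 z{\left(4 \right)} 13 = - 5 \sqrt{2 + 4} \cdot 13 = - 5 \sqrt{6} \cdot 13 = - 65 \sqrt{6}$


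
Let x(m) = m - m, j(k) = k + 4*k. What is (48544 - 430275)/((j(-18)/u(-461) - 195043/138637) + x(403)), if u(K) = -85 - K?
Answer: 9949343641636/42906749 ≈ 2.3188e+5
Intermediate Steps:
j(k) = 5*k
x(m) = 0
(48544 - 430275)/((j(-18)/u(-461) - 195043/138637) + x(403)) = (48544 - 430275)/(((5*(-18))/(-85 - 1*(-461)) - 195043/138637) + 0) = -381731/((-90/(-85 + 461) - 195043*1/138637) + 0) = -381731/((-90/376 - 195043/138637) + 0) = -381731/((-90*1/376 - 195043/138637) + 0) = -381731/((-45/188 - 195043/138637) + 0) = -381731/(-42906749/26063756 + 0) = -381731/(-42906749/26063756) = -381731*(-26063756/42906749) = 9949343641636/42906749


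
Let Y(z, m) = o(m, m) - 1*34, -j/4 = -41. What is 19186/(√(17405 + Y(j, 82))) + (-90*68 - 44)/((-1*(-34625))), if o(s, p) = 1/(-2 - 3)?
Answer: -6164/34625 + 9593*√434270/43427 ≈ 145.39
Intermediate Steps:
j = 164 (j = -4*(-41) = 164)
o(s, p) = -⅕ (o(s, p) = 1/(-5) = -⅕)
Y(z, m) = -171/5 (Y(z, m) = -⅕ - 1*34 = -⅕ - 34 = -171/5)
19186/(√(17405 + Y(j, 82))) + (-90*68 - 44)/((-1*(-34625))) = 19186/(√(17405 - 171/5)) + (-90*68 - 44)/((-1*(-34625))) = 19186/(√(86854/5)) + (-6120 - 44)/34625 = 19186/((√434270/5)) - 6164*1/34625 = 19186*(√434270/86854) - 6164/34625 = 9593*√434270/43427 - 6164/34625 = -6164/34625 + 9593*√434270/43427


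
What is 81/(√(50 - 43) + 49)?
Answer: 63/38 - 9*√7/266 ≈ 1.5684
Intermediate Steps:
81/(√(50 - 43) + 49) = 81/(√7 + 49) = 81/(49 + √7)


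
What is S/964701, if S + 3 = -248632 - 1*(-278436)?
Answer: 29801/964701 ≈ 0.030891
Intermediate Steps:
S = 29801 (S = -3 + (-248632 - 1*(-278436)) = -3 + (-248632 + 278436) = -3 + 29804 = 29801)
S/964701 = 29801/964701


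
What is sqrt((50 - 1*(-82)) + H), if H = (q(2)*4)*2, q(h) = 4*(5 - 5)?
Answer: 2*sqrt(33) ≈ 11.489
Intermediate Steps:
q(h) = 0 (q(h) = 4*0 = 0)
H = 0 (H = (0*4)*2 = 0*2 = 0)
sqrt((50 - 1*(-82)) + H) = sqrt((50 - 1*(-82)) + 0) = sqrt((50 + 82) + 0) = sqrt(132 + 0) = sqrt(132) = 2*sqrt(33)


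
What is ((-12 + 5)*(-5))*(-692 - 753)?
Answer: -50575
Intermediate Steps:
((-12 + 5)*(-5))*(-692 - 753) = -7*(-5)*(-1445) = 35*(-1445) = -50575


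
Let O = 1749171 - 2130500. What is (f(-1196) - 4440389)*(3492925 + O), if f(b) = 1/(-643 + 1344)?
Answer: -9685504349130048/701 ≈ -1.3817e+13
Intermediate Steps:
f(b) = 1/701
O = -381329
(f(-1196) - 4440389)*(3492925 + O) = (1/701 - 4440389)*(3492925 - 381329) = -3112712688/701*3111596 = -9685504349130048/701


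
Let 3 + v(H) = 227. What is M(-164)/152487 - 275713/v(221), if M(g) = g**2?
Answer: -42036623527/34157088 ≈ -1230.7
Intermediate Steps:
v(H) = 224 (v(H) = -3 + 227 = 224)
M(-164)/152487 - 275713/v(221) = (-164)**2/152487 - 275713/224 = 26896*(1/152487) - 275713*1/224 = 26896/152487 - 275713/224 = -42036623527/34157088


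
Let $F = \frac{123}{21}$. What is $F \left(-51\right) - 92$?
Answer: $- \frac{2735}{7} \approx -390.71$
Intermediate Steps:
$F = \frac{41}{7}$ ($F = 123 \cdot \frac{1}{21} = \frac{41}{7} \approx 5.8571$)
$F \left(-51\right) - 92 = \frac{41}{7} \left(-51\right) - 92 = - \frac{2091}{7} - 92 = - \frac{2735}{7}$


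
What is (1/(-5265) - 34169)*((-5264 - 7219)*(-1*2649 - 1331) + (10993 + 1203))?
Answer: -8940036391769296/5265 ≈ -1.6980e+12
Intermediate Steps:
(1/(-5265) - 34169)*((-5264 - 7219)*(-1*2649 - 1331) + (10993 + 1203)) = (-1/5265 - 34169)*(-12483*(-2649 - 1331) + 12196) = -179899786*(-12483*(-3980) + 12196)/5265 = -179899786*(49682340 + 12196)/5265 = -179899786/5265*49694536 = -8940036391769296/5265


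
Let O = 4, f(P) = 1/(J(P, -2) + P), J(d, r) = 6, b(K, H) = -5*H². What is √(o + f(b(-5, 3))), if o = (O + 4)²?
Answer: √97305/39 ≈ 7.9984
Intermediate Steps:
f(P) = 1/(6 + P)
o = 64 (o = (4 + 4)² = 8² = 64)
√(o + f(b(-5, 3))) = √(64 + 1/(6 - 5*3²)) = √(64 + 1/(6 - 5*9)) = √(64 + 1/(6 - 45)) = √(64 + 1/(-39)) = √(64 - 1/39) = √(2495/39) = √97305/39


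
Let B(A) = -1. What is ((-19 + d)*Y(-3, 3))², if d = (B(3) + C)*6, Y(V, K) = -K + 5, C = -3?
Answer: 7396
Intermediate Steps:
Y(V, K) = 5 - K
d = -24 (d = (-1 - 3)*6 = -4*6 = -24)
((-19 + d)*Y(-3, 3))² = ((-19 - 24)*(5 - 1*3))² = (-43*(5 - 3))² = (-43*2)² = (-86)² = 7396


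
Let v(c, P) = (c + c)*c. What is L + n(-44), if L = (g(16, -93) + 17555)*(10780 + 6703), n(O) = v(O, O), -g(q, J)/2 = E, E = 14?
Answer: 306428413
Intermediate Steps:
g(q, J) = -28 (g(q, J) = -2*14 = -28)
v(c, P) = 2*c**2 (v(c, P) = (2*c)*c = 2*c**2)
n(O) = 2*O**2
L = 306424541 (L = (-28 + 17555)*(10780 + 6703) = 17527*17483 = 306424541)
L + n(-44) = 306424541 + 2*(-44)**2 = 306424541 + 2*1936 = 306424541 + 3872 = 306428413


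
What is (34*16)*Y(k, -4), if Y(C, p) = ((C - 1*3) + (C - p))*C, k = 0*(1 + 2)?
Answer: 0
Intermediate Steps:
k = 0 (k = 0*3 = 0)
Y(C, p) = C*(-3 - p + 2*C) (Y(C, p) = ((C - 3) + (C - p))*C = ((-3 + C) + (C - p))*C = (-3 - p + 2*C)*C = C*(-3 - p + 2*C))
(34*16)*Y(k, -4) = (34*16)*(0*(-3 - 1*(-4) + 2*0)) = 544*(0*(-3 + 4 + 0)) = 544*(0*1) = 544*0 = 0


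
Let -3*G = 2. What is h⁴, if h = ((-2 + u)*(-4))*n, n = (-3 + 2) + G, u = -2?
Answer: 40960000/81 ≈ 5.0568e+5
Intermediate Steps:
G = -⅔ (G = -⅓*2 = -⅔ ≈ -0.66667)
n = -5/3 (n = (-3 + 2) - ⅔ = -1 - ⅔ = -5/3 ≈ -1.6667)
h = -80/3 (h = ((-2 - 2)*(-4))*(-5/3) = -4*(-4)*(-5/3) = 16*(-5/3) = -80/3 ≈ -26.667)
h⁴ = (-80/3)⁴ = 40960000/81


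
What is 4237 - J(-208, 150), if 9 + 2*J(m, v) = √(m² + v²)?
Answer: 8483/2 - √16441 ≈ 4113.3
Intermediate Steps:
J(m, v) = -9/2 + √(m² + v²)/2
4237 - J(-208, 150) = 4237 - (-9/2 + √((-208)² + 150²)/2) = 4237 - (-9/2 + √(43264 + 22500)/2) = 4237 - (-9/2 + √65764/2) = 4237 - (-9/2 + (2*√16441)/2) = 4237 - (-9/2 + √16441) = 4237 + (9/2 - √16441) = 8483/2 - √16441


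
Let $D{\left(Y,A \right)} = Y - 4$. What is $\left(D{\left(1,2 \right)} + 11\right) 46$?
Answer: $368$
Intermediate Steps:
$D{\left(Y,A \right)} = -4 + Y$ ($D{\left(Y,A \right)} = Y - 4 = -4 + Y$)
$\left(D{\left(1,2 \right)} + 11\right) 46 = \left(\left(-4 + 1\right) + 11\right) 46 = \left(-3 + 11\right) 46 = 8 \cdot 46 = 368$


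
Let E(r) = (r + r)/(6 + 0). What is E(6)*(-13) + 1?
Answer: -25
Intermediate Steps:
E(r) = r/3 (E(r) = (2*r)/6 = (2*r)*(⅙) = r/3)
E(6)*(-13) + 1 = ((⅓)*6)*(-13) + 1 = 2*(-13) + 1 = -26 + 1 = -25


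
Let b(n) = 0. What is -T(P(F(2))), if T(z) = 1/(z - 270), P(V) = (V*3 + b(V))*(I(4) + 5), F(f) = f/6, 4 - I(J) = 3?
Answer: 1/264 ≈ 0.0037879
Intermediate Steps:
I(J) = 1 (I(J) = 4 - 1*3 = 4 - 3 = 1)
F(f) = f/6 (F(f) = f*(1/6) = f/6)
P(V) = 18*V (P(V) = (V*3 + 0)*(1 + 5) = (3*V + 0)*6 = (3*V)*6 = 18*V)
T(z) = 1/(-270 + z)
-T(P(F(2))) = -1/(-270 + 18*((1/6)*2)) = -1/(-270 + 18*(1/3)) = -1/(-270 + 6) = -1/(-264) = -1*(-1/264) = 1/264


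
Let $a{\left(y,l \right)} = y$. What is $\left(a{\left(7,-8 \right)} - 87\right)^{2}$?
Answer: $6400$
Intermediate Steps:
$\left(a{\left(7,-8 \right)} - 87\right)^{2} = \left(7 - 87\right)^{2} = \left(-80\right)^{2} = 6400$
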